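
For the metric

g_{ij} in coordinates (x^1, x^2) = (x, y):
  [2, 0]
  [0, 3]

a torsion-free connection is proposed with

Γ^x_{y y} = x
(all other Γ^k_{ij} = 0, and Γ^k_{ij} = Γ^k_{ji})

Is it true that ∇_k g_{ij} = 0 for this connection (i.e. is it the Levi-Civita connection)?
Using ∇_k g_{ij} = ∂_k g_{ij} - Γ^m_{ki} g_{mj} - Γ^m_{kj} g_{im}:
∇_y g_{xy} = (0) - (0) - (2*x) = -2*x ≠ 0
So the connection is not metric compatible (it is not the Levi-Civita connection).
No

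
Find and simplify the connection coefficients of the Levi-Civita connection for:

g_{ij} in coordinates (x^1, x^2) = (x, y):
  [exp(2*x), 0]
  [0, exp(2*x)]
Using Γ^k_{ij} = (1/2) g^{km} (∂_i g_{mj} + ∂_j g_{mi} - ∂_m g_{ij}); the metric is diagonal, so only the m = k term contributes.
Non-zero symbols (using the symmetry Γ^k_{ij} = Γ^k_{ji}):
Γ^x_{x x} = (1/2) g^{xx} (∂_x g_{xx} + ∂_x g_{xx} - ∂_x g_{xx}) = (1/2)(exp(-2*x))((2*exp(2*x)) + (2*exp(2*x)) - (2*exp(2*x))) = 1
Γ^x_{y y} = (1/2) g^{xx} (∂_y g_{xy} + ∂_y g_{xy} - ∂_x g_{yy}) = (1/2)(exp(-2*x))((0) + (0) - (2*exp(2*x))) = -1
Γ^y_{x y} = (1/2) g^{yy} (∂_x g_{yy} + ∂_y g_{yx} - ∂_y g_{xy}) = (1/2)(exp(-2*x))((2*exp(2*x)) + (0) - (0)) = 1
All other Christoffel symbols are zero.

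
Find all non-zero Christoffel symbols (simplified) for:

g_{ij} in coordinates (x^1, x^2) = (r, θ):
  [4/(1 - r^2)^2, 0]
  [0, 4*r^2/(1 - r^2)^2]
Using Γ^k_{ij} = (1/2) g^{km} (∂_i g_{mj} + ∂_j g_{mi} - ∂_m g_{ij}); the metric is diagonal, so only the m = k term contributes.
Non-zero symbols (using the symmetry Γ^k_{ij} = Γ^k_{ji}):
Γ^r_{r r} = (1/2) g^{rr} (∂_r g_{rr} + ∂_r g_{rr} - ∂_r g_{rr}) = (1/2)((1 - r^2)^2/4)((16*r/(1 - r^2)^3) + (16*r/(1 - r^2)^3) - (16*r/(1 - r^2)^3)) = 2*r/(1 - r^2)
Γ^r_{θ θ} = (1/2) g^{rr} (∂_θ g_{rθ} + ∂_θ g_{rθ} - ∂_r g_{θθ}) = (1/2)((1 - r^2)^2/4)((0) + (0) - (-8*(r^3 + r)/(r^2 - 1)^3)) = (r^3 + r)/(r^2 - 1)
Γ^θ_{r θ} = (1/2) g^{θθ} (∂_r g_{θθ} + ∂_θ g_{θr} - ∂_θ g_{rθ}) = (1/2)((1 - r^2)^2/(4*r^2))((-8*(r^3 + r)/(r^2 - 1)^3) + (0) - (0)) = (-r^2 - 1)/(r^3 - r)
All other Christoffel symbols are zero.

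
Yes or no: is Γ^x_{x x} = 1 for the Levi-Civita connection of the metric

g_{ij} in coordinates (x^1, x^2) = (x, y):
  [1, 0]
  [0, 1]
Γ^x_{x x} = (1/2) g^{xx} (∂_x g_{xx} + ∂_x g_{xx} - ∂_x g_{xx}) = (1/2)(1)((0) + (0) - (0)) = 0
This differs from the proposed value 1.
No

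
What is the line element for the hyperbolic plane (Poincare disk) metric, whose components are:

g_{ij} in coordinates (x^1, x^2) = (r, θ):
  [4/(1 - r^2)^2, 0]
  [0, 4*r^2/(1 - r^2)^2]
ds^2 = g_{ij} dx^i dx^j; only the non-zero components contribute.
ds^2 = (4/(1 - r^2)^2) dr^2 + (4*r^2/(1 - r^2)^2) dθ^2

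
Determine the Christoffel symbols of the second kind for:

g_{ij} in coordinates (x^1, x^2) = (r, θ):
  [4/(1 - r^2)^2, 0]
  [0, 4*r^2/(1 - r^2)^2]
Using Γ^k_{ij} = (1/2) g^{km} (∂_i g_{mj} + ∂_j g_{mi} - ∂_m g_{ij}); the metric is diagonal, so only the m = k term contributes.
Non-zero symbols (using the symmetry Γ^k_{ij} = Γ^k_{ji}):
Γ^r_{r r} = (1/2) g^{rr} (∂_r g_{rr} + ∂_r g_{rr} - ∂_r g_{rr}) = (1/2)((1 - r^2)^2/4)((16*r/(1 - r^2)^3) + (16*r/(1 - r^2)^3) - (16*r/(1 - r^2)^3)) = 2*r/(1 - r^2)
Γ^r_{θ θ} = (1/2) g^{rr} (∂_θ g_{rθ} + ∂_θ g_{rθ} - ∂_r g_{θθ}) = (1/2)((1 - r^2)^2/4)((0) + (0) - (-8*(r^3 + r)/(r^2 - 1)^3)) = (r^3 + r)/(r^2 - 1)
Γ^θ_{r θ} = (1/2) g^{θθ} (∂_r g_{θθ} + ∂_θ g_{θr} - ∂_θ g_{rθ}) = (1/2)((1 - r^2)^2/(4*r^2))((-8*(r^3 + r)/(r^2 - 1)^3) + (0) - (0)) = (-r^2 - 1)/(r^3 - r)
All other Christoffel symbols are zero.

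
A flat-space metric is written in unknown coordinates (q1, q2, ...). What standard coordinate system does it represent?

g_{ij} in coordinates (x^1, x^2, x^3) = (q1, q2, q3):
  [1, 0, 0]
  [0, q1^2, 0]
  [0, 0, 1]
The line element ds^2 = dq1^2 + q1^2 dq2^2 + dq3^2 is dr^2 + r^2 dθ^2 + dz^2 with q1 = r, q2 = θ, q3 = z.
cylindrical coordinates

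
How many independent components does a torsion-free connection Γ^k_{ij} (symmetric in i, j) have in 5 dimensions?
Γ^k_{ij} has n choices for the upper index and n(n+1)/2 independent symmetric lower index pairs.
Total = 5 × 5×6/2 = 5 × 15 = 75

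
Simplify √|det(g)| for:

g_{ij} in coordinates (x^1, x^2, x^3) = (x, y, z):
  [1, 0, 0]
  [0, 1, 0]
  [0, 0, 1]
det(g) = 1
√|det(g)| = 1
Volume element: dV = 1 dx dy dz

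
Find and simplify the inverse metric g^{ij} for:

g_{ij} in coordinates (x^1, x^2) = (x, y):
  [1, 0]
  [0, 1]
The metric is diagonal, so g^{ij} is diagonal with entries 1/g_{ii}: diag(1, 1).
g^{ij}:
  [1, 0]
  [0, 1]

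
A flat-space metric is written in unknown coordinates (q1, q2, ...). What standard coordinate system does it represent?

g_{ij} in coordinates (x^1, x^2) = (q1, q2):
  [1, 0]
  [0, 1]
All components are constant and the metric is the identity, i.e. orthonormal rectilinear coordinates.
Cartesian (2D) coordinates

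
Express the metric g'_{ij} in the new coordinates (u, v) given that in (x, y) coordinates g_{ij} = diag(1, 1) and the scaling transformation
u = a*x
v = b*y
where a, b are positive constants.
Invert the transformation: x = u/a, y = v/b
g'_{ij} = (∂x^k/∂x'^i)(∂x^l/∂x'^j) g_{kl}; with g_{kl} = δ_{kl} this is Σ_k (∂x^k/∂x'^i)(∂x^k/∂x'^j).
Jacobian: ∂x/∂u = 1/a, ∂x/∂v = 0, ∂y/∂u = 0, ∂y/∂v = 1/b
g'_{uu} = (1/a)(1/a) + (0)(0) = 1/a^2
g'_{uv} = (1/a)(0) + (0)(1/b) = 0
g'_{vv} = (0)(0) + (1/b)(1/b) = 1/b^2
g'_{ij} = diag(1/a^2, 1/b^2)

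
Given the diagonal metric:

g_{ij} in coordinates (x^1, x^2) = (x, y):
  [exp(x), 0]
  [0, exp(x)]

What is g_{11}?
With x^1 = x, x^2 = y, g_{11} = g_{xx} is the row-1, column-1 entry of the matrix.
g_{11} = exp(x)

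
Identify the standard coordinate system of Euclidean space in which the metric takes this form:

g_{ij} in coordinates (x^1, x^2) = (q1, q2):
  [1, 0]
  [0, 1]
All components are constant and the metric is the identity, i.e. orthonormal rectilinear coordinates.
Cartesian (2D) coordinates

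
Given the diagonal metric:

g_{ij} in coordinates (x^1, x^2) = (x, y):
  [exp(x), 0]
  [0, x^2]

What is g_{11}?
With x^1 = x, x^2 = y, g_{11} = g_{xx} is the row-1, column-1 entry of the matrix.
g_{11} = exp(x)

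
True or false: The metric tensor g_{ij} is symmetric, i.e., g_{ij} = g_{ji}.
By definition the metric is a symmetric bilinear form, g_{ij} = g_{ji}.
True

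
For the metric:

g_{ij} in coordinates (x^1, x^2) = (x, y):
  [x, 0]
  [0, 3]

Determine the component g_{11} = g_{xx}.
With x^1 = x, x^2 = y, g_{11} = g_{xx} is the row-1, column-1 entry of the matrix.
g_{11} = x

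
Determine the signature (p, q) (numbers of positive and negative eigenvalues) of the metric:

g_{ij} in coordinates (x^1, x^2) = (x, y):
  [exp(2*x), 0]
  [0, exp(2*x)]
The metric is diagonal, so its eigenvalues are the diagonal entries: exp(2*x), exp(2*x) (at a generic point, where coordinate-dependent entries are positive).
2 positive, 0 negative.
(2, 0) - Riemannian (positive definite)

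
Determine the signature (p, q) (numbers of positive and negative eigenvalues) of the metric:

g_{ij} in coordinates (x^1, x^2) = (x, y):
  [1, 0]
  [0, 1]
The metric is diagonal, so its eigenvalues are the diagonal entries: 1, 1 (at a generic point, where coordinate-dependent entries are positive).
2 positive, 0 negative.
(2, 0) - Riemannian (positive definite)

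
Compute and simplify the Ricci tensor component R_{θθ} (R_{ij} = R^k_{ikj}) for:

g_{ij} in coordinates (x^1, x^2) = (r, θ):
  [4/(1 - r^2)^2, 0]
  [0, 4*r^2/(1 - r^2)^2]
Non-zero Christoffel symbols (Γ^k_{ij} = Γ^k_{ji}):
Γ^r_{r r} = 2*r/(1 - r^2)
Γ^r_{θ θ} = (r^3 + r)/(r^2 - 1)
Γ^θ_{r θ} = (-r^2 - 1)/(r^3 - r)
R^r_{θ r θ} = ∂_r Γ^r_{θ θ} - ∂_θ Γ^r_{θ r} + Γ^r_{r m} Γ^m_{θ θ} - Γ^r_{θ m} Γ^m_{θ r}
  = ((r^4 - 4*r^2 - 1)/(r^2 - 1)^2) - (0) + (-2*r^2*(r^2 + 1)/(r^2 - 1)^2) - (-(r^2 + 1)^2/(r^2 - 1)^2) = -4*r^2/(r^2 - 1)^2
R^θ_{θ θ θ} = 0 (a repeated index in an antisymmetric pair)
R_{θθ} = R^r_{θ r θ} + R^θ_{θ θ θ} = (-4*r^2/(r^2 - 1)^2) + (0) = -4*r^2/(r^2 - 1)^2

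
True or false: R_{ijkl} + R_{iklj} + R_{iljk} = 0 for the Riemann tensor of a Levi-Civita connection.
This is the first (algebraic) Bianchi identity.
True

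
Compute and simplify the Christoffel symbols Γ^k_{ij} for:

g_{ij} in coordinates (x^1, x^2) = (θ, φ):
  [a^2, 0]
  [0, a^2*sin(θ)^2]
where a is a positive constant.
Using Γ^k_{ij} = (1/2) g^{km} (∂_i g_{mj} + ∂_j g_{mi} - ∂_m g_{ij}); the metric is diagonal, so only the m = k term contributes.
Non-zero symbols (using the symmetry Γ^k_{ij} = Γ^k_{ji}):
Γ^θ_{φ φ} = (1/2) g^{θθ} (∂_φ g_{θφ} + ∂_φ g_{θφ} - ∂_θ g_{φφ}) = (1/2)(1/a^2)((0) + (0) - (a^2*sin(2*θ))) = -sin(2*θ)/2
Γ^φ_{θ φ} = (1/2) g^{φφ} (∂_θ g_{φφ} + ∂_φ g_{φθ} - ∂_φ g_{θφ}) = (1/2)(1/(a^2*sin(θ)^2))((a^2*sin(2*θ)) + (0) - (0)) = 1/tan(θ)
All other Christoffel symbols are zero.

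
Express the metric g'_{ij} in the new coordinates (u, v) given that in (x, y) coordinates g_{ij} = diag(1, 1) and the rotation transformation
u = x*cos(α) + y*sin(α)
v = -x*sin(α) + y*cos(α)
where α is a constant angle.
Invert the transformation: x = u*cos(α) - v*sin(α), y = u*sin(α) + v*cos(α)
g'_{ij} = (∂x^k/∂x'^i)(∂x^l/∂x'^j) g_{kl}; with g_{kl} = δ_{kl} this is Σ_k (∂x^k/∂x'^i)(∂x^k/∂x'^j).
Jacobian: ∂x/∂u = cos(α), ∂x/∂v = -sin(α), ∂y/∂u = sin(α), ∂y/∂v = cos(α)
g'_{uu} = (cos(α))(cos(α)) + (sin(α))(sin(α)) = 1
g'_{uv} = (cos(α))(-sin(α)) + (sin(α))(cos(α)) = 0
g'_{vv} = (-sin(α))(-sin(α)) + (cos(α))(cos(α)) = 1
g'_{ij} = diag(1, 1)
The Euclidean metric is invariant under rotations.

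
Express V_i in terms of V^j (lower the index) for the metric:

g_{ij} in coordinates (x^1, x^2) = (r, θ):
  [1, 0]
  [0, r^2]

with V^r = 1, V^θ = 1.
V_i = g_{ij} V^j:
V_r = (1)(1) + (0)(1) = 1
V_θ = (0)(1) + (r^2)(1) = r^2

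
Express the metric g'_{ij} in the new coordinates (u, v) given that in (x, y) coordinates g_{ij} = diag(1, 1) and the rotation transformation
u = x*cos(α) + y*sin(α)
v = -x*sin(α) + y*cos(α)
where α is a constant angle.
Invert the transformation: x = u*cos(α) - v*sin(α), y = u*sin(α) + v*cos(α)
g'_{ij} = (∂x^k/∂x'^i)(∂x^l/∂x'^j) g_{kl}; with g_{kl} = δ_{kl} this is Σ_k (∂x^k/∂x'^i)(∂x^k/∂x'^j).
Jacobian: ∂x/∂u = cos(α), ∂x/∂v = -sin(α), ∂y/∂u = sin(α), ∂y/∂v = cos(α)
g'_{uu} = (cos(α))(cos(α)) + (sin(α))(sin(α)) = 1
g'_{uv} = (cos(α))(-sin(α)) + (sin(α))(cos(α)) = 0
g'_{vv} = (-sin(α))(-sin(α)) + (cos(α))(cos(α)) = 1
g'_{ij} = diag(1, 1)
The Euclidean metric is invariant under rotations.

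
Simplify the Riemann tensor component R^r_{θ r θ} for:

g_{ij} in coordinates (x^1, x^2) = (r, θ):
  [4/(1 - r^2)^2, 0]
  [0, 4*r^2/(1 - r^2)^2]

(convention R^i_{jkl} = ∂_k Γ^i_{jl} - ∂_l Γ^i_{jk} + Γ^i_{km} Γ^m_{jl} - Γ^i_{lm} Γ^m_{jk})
Non-zero Christoffel symbols (Γ^k_{ij} = Γ^k_{ji}):
Γ^r_{r r} = 2*r/(1 - r^2)
Γ^r_{θ θ} = (r^3 + r)/(r^2 - 1)
Γ^θ_{r θ} = (-r^2 - 1)/(r^3 - r)
R^r_{θ r θ} = ∂_r Γ^r_{θ θ} - ∂_θ Γ^r_{θ r} + Γ^r_{r m} Γ^m_{θ θ} - Γ^r_{θ m} Γ^m_{θ r}
  = ((r^4 - 4*r^2 - 1)/(r^2 - 1)^2) - (0) + (-2*r^2*(r^2 + 1)/(r^2 - 1)^2) - (-(r^2 + 1)^2/(r^2 - 1)^2) = -4*r^2/(r^2 - 1)^2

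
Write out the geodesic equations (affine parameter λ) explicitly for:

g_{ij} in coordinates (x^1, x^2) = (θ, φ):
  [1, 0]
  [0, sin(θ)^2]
Geodesic equation: d^2x^k/dλ^2 + Γ^k_{ij} (dx^i/dλ)(dx^j/dλ) = 0.
Non-zero Christoffel symbols:
Γ^θ_{φ φ} = -sin(2*θ)/2
Γ^φ_{θ φ} = 1/tan(θ)
Substituting (the symmetric pair Γ^k_{ij}, Γ^k_{ji} combines into a factor 2):
d^2θ/dλ^2 - (sin(2*θ)/2) (dφ/dλ)^2 = 0
d^2φ/dλ^2 + (2/tan(θ)) (dθ/dλ)(dφ/dλ) = 0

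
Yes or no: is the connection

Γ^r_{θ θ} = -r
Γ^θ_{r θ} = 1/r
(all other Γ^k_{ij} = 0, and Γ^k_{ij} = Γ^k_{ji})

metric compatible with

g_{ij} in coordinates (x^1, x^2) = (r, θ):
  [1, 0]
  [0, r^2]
Using ∇_k g_{ij} = ∂_k g_{ij} - Γ^m_{ki} g_{mj} - Γ^m_{kj} g_{im}:
e.g. ∇_r g_{θθ} = (2*r) - (r) - (r) = 0
Every component ∇_k g_{ij} vanishes: the connection is metric compatible.
Yes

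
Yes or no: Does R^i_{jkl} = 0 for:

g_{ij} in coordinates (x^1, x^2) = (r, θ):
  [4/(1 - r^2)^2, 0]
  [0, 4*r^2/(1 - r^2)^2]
Non-zero Christoffel symbols:
Γ^r_{r r} = 2*r/(1 - r^2)
Γ^r_{θ θ} = (r^3 + r)/(r^2 - 1)
Γ^θ_{r θ} = (-r^2 - 1)/(r^3 - r)
Ricci tensor: R_{rr} = -4/(r^2 - 1)^2, R_{rθ} = 0, R_{θθ} = -4*r^2/(r^2 - 1)^2
The Ricci tensor is non-zero, so the Riemann tensor is non-zero: not flat.
No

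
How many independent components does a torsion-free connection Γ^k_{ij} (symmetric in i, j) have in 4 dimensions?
Γ^k_{ij} has n choices for the upper index and n(n+1)/2 independent symmetric lower index pairs.
Total = 4 × 4×5/2 = 4 × 10 = 40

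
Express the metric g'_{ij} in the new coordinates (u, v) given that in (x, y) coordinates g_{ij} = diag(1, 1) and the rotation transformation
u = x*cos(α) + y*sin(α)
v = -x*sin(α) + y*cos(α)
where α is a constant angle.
Invert the transformation: x = u*cos(α) - v*sin(α), y = u*sin(α) + v*cos(α)
g'_{ij} = (∂x^k/∂x'^i)(∂x^l/∂x'^j) g_{kl}; with g_{kl} = δ_{kl} this is Σ_k (∂x^k/∂x'^i)(∂x^k/∂x'^j).
Jacobian: ∂x/∂u = cos(α), ∂x/∂v = -sin(α), ∂y/∂u = sin(α), ∂y/∂v = cos(α)
g'_{uu} = (cos(α))(cos(α)) + (sin(α))(sin(α)) = 1
g'_{uv} = (cos(α))(-sin(α)) + (sin(α))(cos(α)) = 0
g'_{vv} = (-sin(α))(-sin(α)) + (cos(α))(cos(α)) = 1
g'_{ij} = diag(1, 1)
The Euclidean metric is invariant under rotations.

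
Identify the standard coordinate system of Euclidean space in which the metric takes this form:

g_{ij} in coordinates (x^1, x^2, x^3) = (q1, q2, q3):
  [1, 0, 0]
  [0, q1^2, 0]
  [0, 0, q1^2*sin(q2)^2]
The line element ds^2 = dq1^2 + q1^2 dq2^2 + q1^2 sin(q2)^2 dq3^2 is dr^2 + r^2 dθ^2 + r^2 sin(θ)^2 dφ^2 with q1 = r, q2 = θ, q3 = φ.
spherical coordinates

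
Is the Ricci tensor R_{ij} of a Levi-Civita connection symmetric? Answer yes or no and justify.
R_{ij} = R^k_{ikj}; the pair symmetry R_{kilj} = R_{ljki} gives R_{ij} = R_{ji}.
Yes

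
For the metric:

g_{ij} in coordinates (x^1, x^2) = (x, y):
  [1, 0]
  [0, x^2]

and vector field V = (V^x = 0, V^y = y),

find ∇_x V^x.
Non-zero Christoffel symbols:
Γ^x_{y y} = -x
Γ^y_{x y} = 1/x
∇_x V^x = ∂_x V^x + Γ^x_{x j} V^j
  = (0) + (0)(0) + (0)(y)
  = 0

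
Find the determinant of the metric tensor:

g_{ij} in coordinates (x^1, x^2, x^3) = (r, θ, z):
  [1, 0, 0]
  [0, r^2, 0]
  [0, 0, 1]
Diagonal metric: det(g) = g_{11}·g_{22}·g_{33}
= (1)·(r^2)·(1)
det(g) = r^2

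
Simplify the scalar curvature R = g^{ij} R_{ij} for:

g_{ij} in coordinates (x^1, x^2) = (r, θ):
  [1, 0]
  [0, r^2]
Non-zero Christoffel symbols (Γ^k_{ij} = Γ^k_{ji}):
Γ^r_{θ θ} = -r
Γ^θ_{r θ} = 1/r
Ricci tensor (R_{ij} = R^k_{ikj}): R_{rr} = 0, R_{rθ} = 0, R_{θθ} = 0
Inverse metric: g^{rr} = 1, g^{θθ} = 1/r^2
R = g^{ij} R_{ij} = (1)(0) + (1/r^2)(0) = 0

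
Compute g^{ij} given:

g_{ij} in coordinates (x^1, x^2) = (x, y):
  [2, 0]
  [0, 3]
The metric is diagonal, so g^{ij} is diagonal with entries 1/g_{ii}: diag(1/2, 1/3).
g^{ij}:
  [1/2, 0]
  [0, 1/3]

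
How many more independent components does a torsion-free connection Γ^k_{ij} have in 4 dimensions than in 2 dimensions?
Independent components in n dimensions: n × n(n+1)/2 = n^2(n+1)/2.
4D: 4 × 10 = 40
2D: 2 × 3 = 6
Difference = 40 - 6 = 34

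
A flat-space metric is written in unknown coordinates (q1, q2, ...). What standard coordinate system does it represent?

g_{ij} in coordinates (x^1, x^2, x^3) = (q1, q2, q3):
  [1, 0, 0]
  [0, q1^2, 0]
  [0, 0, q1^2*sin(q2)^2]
The line element ds^2 = dq1^2 + q1^2 dq2^2 + q1^2 sin(q2)^2 dq3^2 is dr^2 + r^2 dθ^2 + r^2 sin(θ)^2 dφ^2 with q1 = r, q2 = θ, q3 = φ.
spherical coordinates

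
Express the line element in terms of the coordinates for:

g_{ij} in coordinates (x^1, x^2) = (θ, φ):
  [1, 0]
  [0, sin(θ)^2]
ds^2 = g_{ij} dx^i dx^j; only the non-zero components contribute.
ds^2 = dθ^2 + sin(θ)^2 dφ^2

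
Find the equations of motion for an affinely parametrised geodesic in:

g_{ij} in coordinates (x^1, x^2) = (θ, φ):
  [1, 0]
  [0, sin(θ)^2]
Geodesic equation: d^2x^k/dλ^2 + Γ^k_{ij} (dx^i/dλ)(dx^j/dλ) = 0.
Non-zero Christoffel symbols:
Γ^θ_{φ φ} = -sin(2*θ)/2
Γ^φ_{θ φ} = 1/tan(θ)
Substituting (the symmetric pair Γ^k_{ij}, Γ^k_{ji} combines into a factor 2):
d^2θ/dλ^2 - (sin(2*θ)/2) (dφ/dλ)^2 = 0
d^2φ/dλ^2 + (2/tan(θ)) (dθ/dλ)(dφ/dλ) = 0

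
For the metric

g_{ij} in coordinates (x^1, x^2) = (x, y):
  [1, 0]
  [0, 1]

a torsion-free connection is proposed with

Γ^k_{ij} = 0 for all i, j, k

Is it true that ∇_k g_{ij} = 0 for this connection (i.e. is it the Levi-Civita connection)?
Using ∇_k g_{ij} = ∂_k g_{ij} - Γ^m_{ki} g_{mj} - Γ^m_{kj} g_{im}:
e.g. ∇_y g_{xy} = (0) - (0) - (0) = 0
Every component ∇_k g_{ij} vanishes: the connection is metric compatible.
Yes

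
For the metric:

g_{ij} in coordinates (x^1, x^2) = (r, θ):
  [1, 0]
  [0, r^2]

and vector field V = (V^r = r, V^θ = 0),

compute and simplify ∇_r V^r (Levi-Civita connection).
Non-zero Christoffel symbols:
Γ^r_{θ θ} = -r
Γ^θ_{r θ} = 1/r
∇_r V^r = ∂_r V^r + Γ^r_{r j} V^j
  = (1) + (0)(r) + (0)(0)
  = 1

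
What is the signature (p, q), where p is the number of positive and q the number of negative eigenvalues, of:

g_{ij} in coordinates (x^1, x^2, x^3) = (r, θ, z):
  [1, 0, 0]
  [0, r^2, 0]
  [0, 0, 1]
The metric is diagonal, so its eigenvalues are the diagonal entries: 1, r^2, 1 (at a generic point, where coordinate-dependent entries are positive).
3 positive, 0 negative.
(3, 0) - Riemannian (positive definite)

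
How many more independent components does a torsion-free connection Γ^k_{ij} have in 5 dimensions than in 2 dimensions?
Independent components in n dimensions: n × n(n+1)/2 = n^2(n+1)/2.
5D: 5 × 15 = 75
2D: 2 × 3 = 6
Difference = 75 - 6 = 69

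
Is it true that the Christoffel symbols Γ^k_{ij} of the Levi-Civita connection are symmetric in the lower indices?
The Levi-Civita connection is torsion-free, which is exactly Γ^k_{ij} = Γ^k_{ji}.
Yes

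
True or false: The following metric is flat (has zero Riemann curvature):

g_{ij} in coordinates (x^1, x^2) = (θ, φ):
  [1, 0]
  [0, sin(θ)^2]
Non-zero Christoffel symbols:
Γ^θ_{φ φ} = -sin(2*θ)/2
Γ^φ_{θ φ} = 1/tan(θ)
Ricci tensor: R_{θθ} = 1, R_{θφ} = 0, R_{φφ} = sin(θ)^2
The Ricci tensor is non-zero, so the Riemann tensor is non-zero: not flat.
False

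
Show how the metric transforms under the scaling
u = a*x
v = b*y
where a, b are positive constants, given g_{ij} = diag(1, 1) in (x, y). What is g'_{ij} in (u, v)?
Invert the transformation: x = u/a, y = v/b
g'_{ij} = (∂x^k/∂x'^i)(∂x^l/∂x'^j) g_{kl}; with g_{kl} = δ_{kl} this is Σ_k (∂x^k/∂x'^i)(∂x^k/∂x'^j).
Jacobian: ∂x/∂u = 1/a, ∂x/∂v = 0, ∂y/∂u = 0, ∂y/∂v = 1/b
g'_{uu} = (1/a)(1/a) + (0)(0) = 1/a^2
g'_{uv} = (1/a)(0) + (0)(1/b) = 0
g'_{vv} = (0)(0) + (1/b)(1/b) = 1/b^2
g'_{ij} = diag(1/a^2, 1/b^2)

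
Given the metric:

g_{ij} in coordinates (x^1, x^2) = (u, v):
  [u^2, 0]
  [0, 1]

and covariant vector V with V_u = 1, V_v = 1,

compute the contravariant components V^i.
Inverse metric (diagonal): g^{uu} = 1/u^2, g^{vv} = 1
V^i = g^{ij} V_j:
V^u = (1/u^2)(1) + (0)(1) = 1/u^2
V^v = (0)(1) + (1)(1) = 1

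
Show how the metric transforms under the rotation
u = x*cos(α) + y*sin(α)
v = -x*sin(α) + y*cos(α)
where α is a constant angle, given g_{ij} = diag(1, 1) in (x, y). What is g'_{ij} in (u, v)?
Invert the transformation: x = u*cos(α) - v*sin(α), y = u*sin(α) + v*cos(α)
g'_{ij} = (∂x^k/∂x'^i)(∂x^l/∂x'^j) g_{kl}; with g_{kl} = δ_{kl} this is Σ_k (∂x^k/∂x'^i)(∂x^k/∂x'^j).
Jacobian: ∂x/∂u = cos(α), ∂x/∂v = -sin(α), ∂y/∂u = sin(α), ∂y/∂v = cos(α)
g'_{uu} = (cos(α))(cos(α)) + (sin(α))(sin(α)) = 1
g'_{uv} = (cos(α))(-sin(α)) + (sin(α))(cos(α)) = 0
g'_{vv} = (-sin(α))(-sin(α)) + (cos(α))(cos(α)) = 1
g'_{ij} = diag(1, 1)
The Euclidean metric is invariant under rotations.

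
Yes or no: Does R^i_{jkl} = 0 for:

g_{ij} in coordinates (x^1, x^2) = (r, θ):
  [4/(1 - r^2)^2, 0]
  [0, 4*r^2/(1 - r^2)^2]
Non-zero Christoffel symbols:
Γ^r_{r r} = 2*r/(1 - r^2)
Γ^r_{θ θ} = (r^3 + r)/(r^2 - 1)
Γ^θ_{r θ} = (-r^2 - 1)/(r^3 - r)
Ricci tensor: R_{rr} = -4/(r^2 - 1)^2, R_{rθ} = 0, R_{θθ} = -4*r^2/(r^2 - 1)^2
The Ricci tensor is non-zero, so the Riemann tensor is non-zero: not flat.
No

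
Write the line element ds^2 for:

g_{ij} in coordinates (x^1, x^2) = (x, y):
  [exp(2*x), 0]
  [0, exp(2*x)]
ds^2 = g_{ij} dx^i dx^j; only the non-zero components contribute.
ds^2 = exp(2*x) dx^2 + exp(2*x) dy^2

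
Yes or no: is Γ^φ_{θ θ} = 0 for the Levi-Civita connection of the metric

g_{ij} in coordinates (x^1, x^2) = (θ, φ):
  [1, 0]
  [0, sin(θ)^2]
Γ^φ_{θ θ} = (1/2) g^{φφ} (∂_θ g_{φθ} + ∂_θ g_{φθ} - ∂_φ g_{θθ}) = (1/2)(1/sin(θ)^2)((0) + (0) - (0)) = 0
This equals the proposed value 0.
Yes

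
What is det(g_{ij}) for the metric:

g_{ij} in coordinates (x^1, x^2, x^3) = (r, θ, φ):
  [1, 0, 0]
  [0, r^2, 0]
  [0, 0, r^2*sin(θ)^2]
Diagonal metric: det(g) = g_{11}·g_{22}·g_{33}
= (1)·(r^2)·(r^2*sin(θ)^2)
det(g) = r^4*sin(θ)^2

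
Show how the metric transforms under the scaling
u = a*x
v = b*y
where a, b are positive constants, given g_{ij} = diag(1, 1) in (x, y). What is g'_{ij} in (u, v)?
Invert the transformation: x = u/a, y = v/b
g'_{ij} = (∂x^k/∂x'^i)(∂x^l/∂x'^j) g_{kl}; with g_{kl} = δ_{kl} this is Σ_k (∂x^k/∂x'^i)(∂x^k/∂x'^j).
Jacobian: ∂x/∂u = 1/a, ∂x/∂v = 0, ∂y/∂u = 0, ∂y/∂v = 1/b
g'_{uu} = (1/a)(1/a) + (0)(0) = 1/a^2
g'_{uv} = (1/a)(0) + (0)(1/b) = 0
g'_{vv} = (0)(0) + (1/b)(1/b) = 1/b^2
g'_{ij} = diag(1/a^2, 1/b^2)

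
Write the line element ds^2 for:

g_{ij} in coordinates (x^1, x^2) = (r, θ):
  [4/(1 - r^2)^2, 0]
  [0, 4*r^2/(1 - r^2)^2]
ds^2 = g_{ij} dx^i dx^j; only the non-zero components contribute.
ds^2 = (4/(1 - r^2)^2) dr^2 + (4*r^2/(1 - r^2)^2) dθ^2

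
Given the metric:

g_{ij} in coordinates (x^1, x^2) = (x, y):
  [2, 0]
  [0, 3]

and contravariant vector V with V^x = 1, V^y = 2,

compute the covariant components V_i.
V_i = g_{ij} V^j:
V_x = (2)(1) + (0)(2) = 2
V_y = (0)(1) + (3)(2) = 6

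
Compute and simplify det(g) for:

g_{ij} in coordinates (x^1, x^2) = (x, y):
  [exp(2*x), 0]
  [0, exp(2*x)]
For a 2×2 metric: det(g) = g_{11}·g_{22} - g_{12}·g_{21}
= (exp(2*x))·(exp(2*x)) - (0)·(0)
= exp(4*x) - 0
det(g) = exp(4*x)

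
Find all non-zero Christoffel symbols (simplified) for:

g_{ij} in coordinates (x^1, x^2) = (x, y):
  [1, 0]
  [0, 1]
Using Γ^k_{ij} = (1/2) g^{km} (∂_i g_{mj} + ∂_j g_{mi} - ∂_m g_{ij}); the metric is diagonal, so only the m = k term contributes.
Every metric component is constant, so all ∂_m g_{ij} = 0 and every Christoffel symbol vanishes.
All Christoffel symbols are zero.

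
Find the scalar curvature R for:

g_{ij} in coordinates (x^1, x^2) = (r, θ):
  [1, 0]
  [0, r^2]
Non-zero Christoffel symbols (Γ^k_{ij} = Γ^k_{ji}):
Γ^r_{θ θ} = -r
Γ^θ_{r θ} = 1/r
Ricci tensor (R_{ij} = R^k_{ikj}): R_{rr} = 0, R_{rθ} = 0, R_{θθ} = 0
Inverse metric: g^{rr} = 1, g^{θθ} = 1/r^2
R = g^{ij} R_{ij} = (1)(0) + (1/r^2)(0) = 0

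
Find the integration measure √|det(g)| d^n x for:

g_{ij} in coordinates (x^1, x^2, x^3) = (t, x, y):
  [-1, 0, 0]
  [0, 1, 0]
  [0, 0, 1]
det(g) = -1
√|det(g)| = 1
Volume element: dV = 1 dt dx dy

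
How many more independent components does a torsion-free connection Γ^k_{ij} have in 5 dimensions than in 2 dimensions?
Independent components in n dimensions: n × n(n+1)/2 = n^2(n+1)/2.
5D: 5 × 15 = 75
2D: 2 × 3 = 6
Difference = 75 - 6 = 69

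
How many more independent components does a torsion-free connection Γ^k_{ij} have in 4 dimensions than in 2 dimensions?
Independent components in n dimensions: n × n(n+1)/2 = n^2(n+1)/2.
4D: 4 × 10 = 40
2D: 2 × 3 = 6
Difference = 40 - 6 = 34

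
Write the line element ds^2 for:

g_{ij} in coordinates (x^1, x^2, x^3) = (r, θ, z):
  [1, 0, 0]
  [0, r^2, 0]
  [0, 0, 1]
ds^2 = g_{ij} dx^i dx^j; only the non-zero components contribute.
ds^2 = dr^2 + r^2 dθ^2 + dz^2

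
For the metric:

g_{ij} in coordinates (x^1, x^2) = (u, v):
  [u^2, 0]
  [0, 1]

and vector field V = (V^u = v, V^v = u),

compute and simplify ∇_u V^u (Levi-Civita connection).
Non-zero Christoffel symbols:
Γ^u_{u u} = 1/u
∇_u V^u = ∂_u V^u + Γ^u_{u j} V^j
  = (0) + (1/u)(v) + (0)(u)
  = v/u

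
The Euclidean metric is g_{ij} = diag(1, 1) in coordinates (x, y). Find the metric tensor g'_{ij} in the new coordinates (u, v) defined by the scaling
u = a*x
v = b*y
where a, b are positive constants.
Invert the transformation: x = u/a, y = v/b
g'_{ij} = (∂x^k/∂x'^i)(∂x^l/∂x'^j) g_{kl}; with g_{kl} = δ_{kl} this is Σ_k (∂x^k/∂x'^i)(∂x^k/∂x'^j).
Jacobian: ∂x/∂u = 1/a, ∂x/∂v = 0, ∂y/∂u = 0, ∂y/∂v = 1/b
g'_{uu} = (1/a)(1/a) + (0)(0) = 1/a^2
g'_{uv} = (1/a)(0) + (0)(1/b) = 0
g'_{vv} = (0)(0) + (1/b)(1/b) = 1/b^2
g'_{ij} = diag(1/a^2, 1/b^2)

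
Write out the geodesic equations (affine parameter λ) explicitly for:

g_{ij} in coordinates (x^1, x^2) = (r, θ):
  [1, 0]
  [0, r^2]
Geodesic equation: d^2x^k/dλ^2 + Γ^k_{ij} (dx^i/dλ)(dx^j/dλ) = 0.
Non-zero Christoffel symbols:
Γ^r_{θ θ} = -r
Γ^θ_{r θ} = 1/r
Substituting (the symmetric pair Γ^k_{ij}, Γ^k_{ji} combines into a factor 2):
d^2r/dλ^2 - r (dθ/dλ)^2 = 0
d^2θ/dλ^2 + (2/r) (dr/dλ)(dθ/dλ) = 0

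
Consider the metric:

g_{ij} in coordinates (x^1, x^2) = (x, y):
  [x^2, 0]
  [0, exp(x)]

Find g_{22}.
With x^1 = x, x^2 = y, g_{22} = g_{yy} is the row-2, column-2 entry of the matrix.
g_{22} = exp(x)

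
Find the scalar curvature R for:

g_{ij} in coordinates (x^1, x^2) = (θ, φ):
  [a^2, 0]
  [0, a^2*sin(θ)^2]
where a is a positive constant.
Non-zero Christoffel symbols (Γ^k_{ij} = Γ^k_{ji}):
Γ^θ_{φ φ} = -sin(2*θ)/2
Γ^φ_{θ φ} = 1/tan(θ)
Ricci tensor (R_{ij} = R^k_{ikj}): R_{θθ} = 1, R_{θφ} = 0, R_{φφ} = sin(θ)^2
Inverse metric: g^{θθ} = 1/a^2, g^{φφ} = 1/(a^2*sin(θ)^2)
R = g^{ij} R_{ij} = (1/a^2)(1) + (1/(a^2*sin(θ)^2))(sin(θ)^2) = 2/a^2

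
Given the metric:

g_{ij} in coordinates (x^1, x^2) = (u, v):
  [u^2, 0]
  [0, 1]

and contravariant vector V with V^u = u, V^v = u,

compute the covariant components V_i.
V_i = g_{ij} V^j:
V_u = (u^2)(u) + (0)(u) = u^3
V_v = (0)(u) + (1)(u) = u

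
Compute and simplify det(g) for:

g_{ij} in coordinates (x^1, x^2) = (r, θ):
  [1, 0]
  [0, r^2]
For a 2×2 metric: det(g) = g_{11}·g_{22} - g_{12}·g_{21}
= (1)·(r^2) - (0)·(0)
= r^2 - 0
det(g) = r^2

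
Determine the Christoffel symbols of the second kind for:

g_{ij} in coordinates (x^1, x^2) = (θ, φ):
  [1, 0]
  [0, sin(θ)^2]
Using Γ^k_{ij} = (1/2) g^{km} (∂_i g_{mj} + ∂_j g_{mi} - ∂_m g_{ij}); the metric is diagonal, so only the m = k term contributes.
Non-zero symbols (using the symmetry Γ^k_{ij} = Γ^k_{ji}):
Γ^θ_{φ φ} = (1/2) g^{θθ} (∂_φ g_{θφ} + ∂_φ g_{θφ} - ∂_θ g_{φφ}) = (1/2)(1)((0) + (0) - (sin(2*θ))) = -sin(2*θ)/2
Γ^φ_{θ φ} = (1/2) g^{φφ} (∂_θ g_{φφ} + ∂_φ g_{φθ} - ∂_φ g_{θφ}) = (1/2)(1/sin(θ)^2)((sin(2*θ)) + (0) - (0)) = 1/tan(θ)
All other Christoffel symbols are zero.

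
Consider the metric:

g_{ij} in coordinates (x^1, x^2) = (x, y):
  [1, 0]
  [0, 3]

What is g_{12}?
With x^1 = x, x^2 = y, g_{12} = g_{xy} is the row-1, column-2 entry of the matrix.
g_{12} = 0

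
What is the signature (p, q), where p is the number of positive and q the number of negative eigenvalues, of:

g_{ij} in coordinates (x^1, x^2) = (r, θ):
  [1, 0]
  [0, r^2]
The metric is diagonal, so its eigenvalues are the diagonal entries: 1, r^2 (at a generic point, where coordinate-dependent entries are positive).
2 positive, 0 negative.
(2, 0) - Riemannian (positive definite)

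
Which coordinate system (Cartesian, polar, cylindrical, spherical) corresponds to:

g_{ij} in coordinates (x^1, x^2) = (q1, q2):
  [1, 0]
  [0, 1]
All components are constant and the metric is the identity, i.e. orthonormal rectilinear coordinates.
Cartesian (2D) coordinates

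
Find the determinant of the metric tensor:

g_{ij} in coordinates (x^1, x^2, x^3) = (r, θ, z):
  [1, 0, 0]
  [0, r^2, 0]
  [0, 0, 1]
Diagonal metric: det(g) = g_{11}·g_{22}·g_{33}
= (1)·(r^2)·(1)
det(g) = r^2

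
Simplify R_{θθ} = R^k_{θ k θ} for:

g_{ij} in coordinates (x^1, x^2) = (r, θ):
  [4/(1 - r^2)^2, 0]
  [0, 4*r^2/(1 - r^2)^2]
Non-zero Christoffel symbols (Γ^k_{ij} = Γ^k_{ji}):
Γ^r_{r r} = 2*r/(1 - r^2)
Γ^r_{θ θ} = (r^3 + r)/(r^2 - 1)
Γ^θ_{r θ} = (-r^2 - 1)/(r^3 - r)
R^r_{θ r θ} = ∂_r Γ^r_{θ θ} - ∂_θ Γ^r_{θ r} + Γ^r_{r m} Γ^m_{θ θ} - Γ^r_{θ m} Γ^m_{θ r}
  = ((r^4 - 4*r^2 - 1)/(r^2 - 1)^2) - (0) + (-2*r^2*(r^2 + 1)/(r^2 - 1)^2) - (-(r^2 + 1)^2/(r^2 - 1)^2) = -4*r^2/(r^2 - 1)^2
R^θ_{θ θ θ} = 0 (a repeated index in an antisymmetric pair)
R_{θθ} = R^r_{θ r θ} + R^θ_{θ θ θ} = (-4*r^2/(r^2 - 1)^2) + (0) = -4*r^2/(r^2 - 1)^2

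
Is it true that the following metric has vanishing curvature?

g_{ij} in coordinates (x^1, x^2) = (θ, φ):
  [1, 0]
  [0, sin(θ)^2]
Non-zero Christoffel symbols:
Γ^θ_{φ φ} = -sin(2*θ)/2
Γ^φ_{θ φ} = 1/tan(θ)
Ricci tensor: R_{θθ} = 1, R_{θφ} = 0, R_{φφ} = sin(θ)^2
The Ricci tensor is non-zero, so the Riemann tensor is non-zero: not flat.
No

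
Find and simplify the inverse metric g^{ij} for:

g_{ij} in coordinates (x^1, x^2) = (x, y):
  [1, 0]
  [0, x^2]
The metric is diagonal, so g^{ij} is diagonal with entries 1/g_{ii}: diag(1, 1/(x^2)).
g^{ij}:
  [1, 0]
  [0, 1/x^2]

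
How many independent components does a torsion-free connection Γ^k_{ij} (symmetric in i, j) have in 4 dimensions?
Γ^k_{ij} has n choices for the upper index and n(n+1)/2 independent symmetric lower index pairs.
Total = 4 × 4×5/2 = 4 × 10 = 40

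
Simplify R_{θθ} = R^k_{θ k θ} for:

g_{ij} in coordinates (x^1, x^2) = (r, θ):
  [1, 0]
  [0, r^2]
Non-zero Christoffel symbols (Γ^k_{ij} = Γ^k_{ji}):
Γ^r_{θ θ} = -r
Γ^θ_{r θ} = 1/r
R^r_{θ r θ} = ∂_r Γ^r_{θ θ} - ∂_θ Γ^r_{θ r} + Γ^r_{r m} Γ^m_{θ θ} - Γ^r_{θ m} Γ^m_{θ r}
  = (-1) - (0) + (0) - (-1) = 0
R^θ_{θ θ θ} = 0 (a repeated index in an antisymmetric pair)
R_{θθ} = R^r_{θ r θ} + R^θ_{θ θ θ} = (0) + (0) = 0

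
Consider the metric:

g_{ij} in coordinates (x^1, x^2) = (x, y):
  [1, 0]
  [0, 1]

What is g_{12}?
With x^1 = x, x^2 = y, g_{12} = g_{xy} is the row-1, column-2 entry of the matrix.
g_{12} = 0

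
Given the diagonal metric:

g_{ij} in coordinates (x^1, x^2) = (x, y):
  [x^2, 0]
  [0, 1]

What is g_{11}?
With x^1 = x, x^2 = y, g_{11} = g_{xx} is the row-1, column-1 entry of the matrix.
g_{11} = x^2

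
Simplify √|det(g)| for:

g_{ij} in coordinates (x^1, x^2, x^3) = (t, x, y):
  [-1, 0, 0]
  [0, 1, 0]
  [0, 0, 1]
det(g) = -1
√|det(g)| = 1
Volume element: dV = 1 dt dx dy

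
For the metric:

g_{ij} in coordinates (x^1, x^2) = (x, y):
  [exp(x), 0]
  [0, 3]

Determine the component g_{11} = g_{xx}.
With x^1 = x, x^2 = y, g_{11} = g_{xx} is the row-1, column-1 entry of the matrix.
g_{11} = exp(x)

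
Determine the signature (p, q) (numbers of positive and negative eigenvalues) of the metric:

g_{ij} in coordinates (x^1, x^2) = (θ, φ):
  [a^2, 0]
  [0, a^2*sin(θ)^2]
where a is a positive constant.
The metric is diagonal, so its eigenvalues are the diagonal entries: a^2, a^2*sin(θ)^2 (at a generic point, where coordinate-dependent entries are positive).
2 positive, 0 negative.
(2, 0) - Riemannian (positive definite)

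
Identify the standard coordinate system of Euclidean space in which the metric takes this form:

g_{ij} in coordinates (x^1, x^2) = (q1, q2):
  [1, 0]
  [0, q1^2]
The line element ds^2 = dq1^2 + q1^2 dq2^2 is dr^2 + r^2 dθ^2 with q1 = r, q2 = θ.
polar coordinates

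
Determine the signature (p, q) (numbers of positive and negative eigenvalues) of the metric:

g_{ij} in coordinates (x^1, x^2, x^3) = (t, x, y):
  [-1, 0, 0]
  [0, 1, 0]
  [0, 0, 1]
The metric is diagonal, so its eigenvalues are the diagonal entries: -1, 1, 1 (at a generic point, where coordinate-dependent entries are positive).
2 positive, 1 negative.
(2, 1) - Lorentzian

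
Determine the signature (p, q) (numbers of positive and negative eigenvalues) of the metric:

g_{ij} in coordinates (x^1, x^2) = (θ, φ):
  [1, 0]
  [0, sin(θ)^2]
The metric is diagonal, so its eigenvalues are the diagonal entries: 1, sin(θ)^2 (at a generic point, where coordinate-dependent entries are positive).
2 positive, 0 negative.
(2, 0) - Riemannian (positive definite)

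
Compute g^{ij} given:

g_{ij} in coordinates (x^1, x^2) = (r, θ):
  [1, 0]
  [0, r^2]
The metric is diagonal, so g^{ij} is diagonal with entries 1/g_{ii}: diag(1, 1/(r^2)).
g^{ij}:
  [1, 0]
  [0, 1/r^2]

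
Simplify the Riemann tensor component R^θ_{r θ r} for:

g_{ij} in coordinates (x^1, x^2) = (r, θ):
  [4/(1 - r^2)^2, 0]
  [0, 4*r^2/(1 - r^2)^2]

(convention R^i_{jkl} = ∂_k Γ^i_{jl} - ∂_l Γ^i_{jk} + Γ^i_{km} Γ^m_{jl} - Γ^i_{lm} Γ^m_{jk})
Non-zero Christoffel symbols (Γ^k_{ij} = Γ^k_{ji}):
Γ^r_{r r} = 2*r/(1 - r^2)
Γ^r_{θ θ} = (r^3 + r)/(r^2 - 1)
Γ^θ_{r θ} = (-r^2 - 1)/(r^3 - r)
R^θ_{r θ r} = ∂_θ Γ^θ_{r r} - ∂_r Γ^θ_{r θ} + Γ^θ_{θ m} Γ^m_{r r} - Γ^θ_{r m} Γ^m_{r θ}
  = (0) - ((r^4 + 4*r^2 - 1)/(r^3 - r)^2) + (2*(r^2 + 1)/(r^2 - 1)^2) - ((r^2 + 1)^2/(r^3 - r)^2) = -4/(r^2 - 1)^2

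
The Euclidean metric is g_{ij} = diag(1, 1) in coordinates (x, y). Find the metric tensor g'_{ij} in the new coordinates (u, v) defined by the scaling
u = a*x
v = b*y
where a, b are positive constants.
Invert the transformation: x = u/a, y = v/b
g'_{ij} = (∂x^k/∂x'^i)(∂x^l/∂x'^j) g_{kl}; with g_{kl} = δ_{kl} this is Σ_k (∂x^k/∂x'^i)(∂x^k/∂x'^j).
Jacobian: ∂x/∂u = 1/a, ∂x/∂v = 0, ∂y/∂u = 0, ∂y/∂v = 1/b
g'_{uu} = (1/a)(1/a) + (0)(0) = 1/a^2
g'_{uv} = (1/a)(0) + (0)(1/b) = 0
g'_{vv} = (0)(0) + (1/b)(1/b) = 1/b^2
g'_{ij} = diag(1/a^2, 1/b^2)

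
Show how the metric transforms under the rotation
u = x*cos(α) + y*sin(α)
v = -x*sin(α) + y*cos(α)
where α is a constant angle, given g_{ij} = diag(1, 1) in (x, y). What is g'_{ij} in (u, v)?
Invert the transformation: x = u*cos(α) - v*sin(α), y = u*sin(α) + v*cos(α)
g'_{ij} = (∂x^k/∂x'^i)(∂x^l/∂x'^j) g_{kl}; with g_{kl} = δ_{kl} this is Σ_k (∂x^k/∂x'^i)(∂x^k/∂x'^j).
Jacobian: ∂x/∂u = cos(α), ∂x/∂v = -sin(α), ∂y/∂u = sin(α), ∂y/∂v = cos(α)
g'_{uu} = (cos(α))(cos(α)) + (sin(α))(sin(α)) = 1
g'_{uv} = (cos(α))(-sin(α)) + (sin(α))(cos(α)) = 0
g'_{vv} = (-sin(α))(-sin(α)) + (cos(α))(cos(α)) = 1
g'_{ij} = diag(1, 1)
The Euclidean metric is invariant under rotations.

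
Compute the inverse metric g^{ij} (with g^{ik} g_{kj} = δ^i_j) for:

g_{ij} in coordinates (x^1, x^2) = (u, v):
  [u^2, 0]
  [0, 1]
The metric is diagonal, so g^{ij} is diagonal with entries 1/g_{ii}: diag(1/(u^2), 1).
g^{ij}:
  [1/u^2, 0]
  [0, 1]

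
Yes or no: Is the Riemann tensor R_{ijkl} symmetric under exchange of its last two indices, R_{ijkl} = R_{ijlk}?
It is antisymmetric in the last pair: R_{ijkl} = -R_{ijlk}.
No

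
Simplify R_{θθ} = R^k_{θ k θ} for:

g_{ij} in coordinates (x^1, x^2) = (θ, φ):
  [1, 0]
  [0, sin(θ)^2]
Non-zero Christoffel symbols (Γ^k_{ij} = Γ^k_{ji}):
Γ^θ_{φ φ} = -sin(2*θ)/2
Γ^φ_{θ φ} = 1/tan(θ)
R^θ_{θ θ θ} = 0 (a repeated index in an antisymmetric pair)
R^φ_{θ φ θ} = ∂_φ Γ^φ_{θ θ} - ∂_θ Γ^φ_{θ φ} + Γ^φ_{φ m} Γ^m_{θ θ} - Γ^φ_{θ m} Γ^m_{θ φ}
  = (0) - (-1/sin(θ)^2) + (0) - (1/tan(θ)^2) = 1
R_{θθ} = R^θ_{θ θ θ} + R^φ_{θ φ θ} = (0) + (1) = 1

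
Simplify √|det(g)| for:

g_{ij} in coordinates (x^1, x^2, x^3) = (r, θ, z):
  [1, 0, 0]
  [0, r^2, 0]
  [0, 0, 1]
det(g) = r^2
√|det(g)| = r
Volume element: dV = r dr dθ dz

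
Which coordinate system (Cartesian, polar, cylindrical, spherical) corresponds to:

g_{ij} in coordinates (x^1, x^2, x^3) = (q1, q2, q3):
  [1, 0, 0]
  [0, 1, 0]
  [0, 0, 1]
All components are constant and the metric is the identity, i.e. orthonormal rectilinear coordinates.
Cartesian (3D) coordinates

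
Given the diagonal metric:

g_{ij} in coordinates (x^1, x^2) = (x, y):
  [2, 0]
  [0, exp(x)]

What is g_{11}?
With x^1 = x, x^2 = y, g_{11} = g_{xx} is the row-1, column-1 entry of the matrix.
g_{11} = 2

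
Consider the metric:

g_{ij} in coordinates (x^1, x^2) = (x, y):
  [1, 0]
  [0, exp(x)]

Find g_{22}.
With x^1 = x, x^2 = y, g_{22} = g_{yy} is the row-2, column-2 entry of the matrix.
g_{22} = exp(x)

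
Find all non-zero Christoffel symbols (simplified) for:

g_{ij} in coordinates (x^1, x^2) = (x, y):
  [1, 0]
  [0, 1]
Using Γ^k_{ij} = (1/2) g^{km} (∂_i g_{mj} + ∂_j g_{mi} - ∂_m g_{ij}); the metric is diagonal, so only the m = k term contributes.
Every metric component is constant, so all ∂_m g_{ij} = 0 and every Christoffel symbol vanishes.
All Christoffel symbols are zero.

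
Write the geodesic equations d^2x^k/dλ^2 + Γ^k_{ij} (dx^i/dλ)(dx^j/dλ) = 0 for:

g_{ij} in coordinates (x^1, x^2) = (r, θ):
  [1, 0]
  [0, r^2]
Geodesic equation: d^2x^k/dλ^2 + Γ^k_{ij} (dx^i/dλ)(dx^j/dλ) = 0.
Non-zero Christoffel symbols:
Γ^r_{θ θ} = -r
Γ^θ_{r θ} = 1/r
Substituting (the symmetric pair Γ^k_{ij}, Γ^k_{ji} combines into a factor 2):
d^2r/dλ^2 - r (dθ/dλ)^2 = 0
d^2θ/dλ^2 + (2/r) (dr/dλ)(dθ/dλ) = 0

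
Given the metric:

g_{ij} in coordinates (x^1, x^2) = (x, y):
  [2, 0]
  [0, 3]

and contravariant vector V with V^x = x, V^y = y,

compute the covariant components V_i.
V_i = g_{ij} V^j:
V_x = (2)(x) + (0)(y) = 2*x
V_y = (0)(x) + (3)(y) = 3*y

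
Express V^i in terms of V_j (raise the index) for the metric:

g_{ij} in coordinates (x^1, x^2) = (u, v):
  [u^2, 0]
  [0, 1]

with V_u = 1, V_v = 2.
Inverse metric (diagonal): g^{uu} = 1/u^2, g^{vv} = 1
V^i = g^{ij} V_j:
V^u = (1/u^2)(1) + (0)(2) = 1/u^2
V^v = (0)(1) + (1)(2) = 2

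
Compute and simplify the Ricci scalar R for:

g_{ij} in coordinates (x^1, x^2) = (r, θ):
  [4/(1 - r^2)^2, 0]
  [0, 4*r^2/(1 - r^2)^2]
Non-zero Christoffel symbols (Γ^k_{ij} = Γ^k_{ji}):
Γ^r_{r r} = 2*r/(1 - r^2)
Γ^r_{θ θ} = (r^3 + r)/(r^2 - 1)
Γ^θ_{r θ} = (-r^2 - 1)/(r^3 - r)
Ricci tensor (R_{ij} = R^k_{ikj}): R_{rr} = -4/(r^2 - 1)^2, R_{rθ} = 0, R_{θθ} = -4*r^2/(r^2 - 1)^2
Inverse metric: g^{rr} = (1 - r^2)^2/4, g^{θθ} = (1 - r^2)^2/(4*r^2)
R = g^{ij} R_{ij} = ((1 - r^2)^2/4)(-4/(r^2 - 1)^2) + ((1 - r^2)^2/(4*r^2))(-4*r^2/(r^2 - 1)^2) = -2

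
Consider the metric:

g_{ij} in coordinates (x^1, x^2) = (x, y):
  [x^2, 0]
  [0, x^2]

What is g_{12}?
With x^1 = x, x^2 = y, g_{12} = g_{xy} is the row-1, column-2 entry of the matrix.
g_{12} = 0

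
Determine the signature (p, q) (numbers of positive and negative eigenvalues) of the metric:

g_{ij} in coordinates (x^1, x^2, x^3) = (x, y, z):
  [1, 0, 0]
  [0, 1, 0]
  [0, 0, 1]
The metric is diagonal, so its eigenvalues are the diagonal entries: 1, 1, 1 (at a generic point, where coordinate-dependent entries are positive).
3 positive, 0 negative.
(3, 0) - Riemannian (positive definite)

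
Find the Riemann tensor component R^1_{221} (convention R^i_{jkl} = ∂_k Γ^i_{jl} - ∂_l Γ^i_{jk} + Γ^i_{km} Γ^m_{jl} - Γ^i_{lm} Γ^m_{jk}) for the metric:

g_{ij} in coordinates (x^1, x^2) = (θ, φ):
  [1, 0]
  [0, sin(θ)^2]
Non-zero Christoffel symbols (Γ^k_{ij} = Γ^k_{ji}):
Γ^θ_{φ φ} = -sin(2*θ)/2
Γ^φ_{θ φ} = 1/tan(θ)
R^θ_{φ φ θ} = ∂_φ Γ^θ_{φ θ} - ∂_θ Γ^θ_{φ φ} + Γ^θ_{φ m} Γ^m_{φ θ} - Γ^θ_{θ m} Γ^m_{φ φ}
  = (0) - (-cos(2*θ)) + (-cos(θ)^2) - (0) = -sin(θ)^2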